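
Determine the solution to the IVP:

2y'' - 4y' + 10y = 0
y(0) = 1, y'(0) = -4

General solution: y = e^x(C₁cos(2x) + C₂sin(2x))
Complex roots r = 1 ± 2i
Applying ICs: C₁ = 1, C₂ = -5/2
Particular solution: y = e^x(cos(2x) - (5/2)sin(2x))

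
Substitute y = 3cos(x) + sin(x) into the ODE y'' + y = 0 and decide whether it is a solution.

Verification:
y'' = -3cos(x) - sin(x)
y'' + y = 0 ✓

Yes, it is a solution.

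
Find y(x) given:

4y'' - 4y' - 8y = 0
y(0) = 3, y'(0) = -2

General solution: y = C₁e^(2x) + C₂e^(-x)
Applying ICs: C₁ = 1/3, C₂ = 8/3
Particular solution: y = (1/3)e^(2x) + (8/3)e^(-x)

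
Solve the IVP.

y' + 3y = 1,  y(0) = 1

General solution: y = 1/3 + Ce^(-3x)
Applying y(0) = 1: C = 1 - 1/3 = 2/3
Particular solution: y = 1/3 + (2/3)e^(-3x)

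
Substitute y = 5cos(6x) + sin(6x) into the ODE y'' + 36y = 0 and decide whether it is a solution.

Verification:
y'' = -180cos(6x) - 36sin(6x)
y'' + 36y = 0 ✓

Yes, it is a solution.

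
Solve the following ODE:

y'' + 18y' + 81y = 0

Characteristic equation: r² + 18r + 81 = 0
Factored: (r + 9)² = 0
Repeated root: r = -9
General solution: y = (C₁ + C₂x)e^(-9x)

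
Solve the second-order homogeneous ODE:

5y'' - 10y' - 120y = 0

Characteristic equation: 5r² - 10r - 120 = 0
Divide by 5: r² - 2r - 24 = 0
Roots: r = 6, -4 (distinct real)
General solution: y = C₁e^(6x) + C₂e^(-4x)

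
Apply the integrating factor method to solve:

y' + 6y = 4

Using integrating factor method:

General solution: y = 2/3 + Ce^(-6x)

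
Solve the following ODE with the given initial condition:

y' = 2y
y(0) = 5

General solution: y = Ce^(2x)
Applying IC y(0) = 5:
Particular solution: y = 5e^(2x)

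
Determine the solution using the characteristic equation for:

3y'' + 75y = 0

Characteristic equation: 3r² + 75 = 0
Divide by 3: r² + 25 = 0
Roots: r = ±5i (complex conjugates)
General solution: y = C₁cos(5x) + C₂sin(5x)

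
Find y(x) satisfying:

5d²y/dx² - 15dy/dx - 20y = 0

Characteristic equation: 5r² - 15r - 20 = 0
Divide by 5: r² - 3r - 4 = 0
Roots: r = 4, -1 (distinct real)
General solution: y = C₁e^(4x) + C₂e^(-x)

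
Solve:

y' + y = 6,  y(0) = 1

General solution: y = 6 + Ce^(-x)
Applying y(0) = 1: C = 1 - 6 = -5
Particular solution: y = 6 - 5e^(-x)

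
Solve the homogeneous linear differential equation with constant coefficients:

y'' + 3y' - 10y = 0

Characteristic equation: r² + 3r - 10 = 0
Roots: r = 2, -5 (distinct real)
General solution: y = C₁e^(2x) + C₂e^(-5x)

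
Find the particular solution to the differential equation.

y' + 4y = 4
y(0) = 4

General solution: y = 1 + Ce^(-4x)
Applying y(0) = 4: C = 4 - 1 = 3
Particular solution: y = 1 + 3e^(-4x)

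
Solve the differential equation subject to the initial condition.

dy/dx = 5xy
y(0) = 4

General solution: y = Ce^(5x²/2)
Applying IC y(0) = 4:
Particular solution: y = 4e^(5x²/2)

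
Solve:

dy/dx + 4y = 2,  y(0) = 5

General solution: y = 1/2 + Ce^(-4x)
Applying y(0) = 5: C = 5 - 1/2 = 9/2
Particular solution: y = 1/2 + (9/2)e^(-4x)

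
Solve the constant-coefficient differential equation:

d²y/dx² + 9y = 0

Characteristic equation: r² + 9 = 0
Roots: r = ±3i (complex conjugates)
General solution: y = C₁cos(3x) + C₂sin(3x)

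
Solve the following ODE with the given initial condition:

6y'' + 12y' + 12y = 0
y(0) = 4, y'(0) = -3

General solution: y = e^(-x)(C₁cos(x) + C₂sin(x))
Complex roots r = -1 ± i
Applying ICs: C₁ = 4, C₂ = 1
Particular solution: y = e^(-x)(4cos(x) + sin(x))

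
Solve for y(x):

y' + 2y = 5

Using integrating factor method:

General solution: y = 5/2 + Ce^(-2x)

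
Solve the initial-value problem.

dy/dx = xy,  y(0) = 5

General solution: y = Ce^(x²/2)
Applying IC y(0) = 5:
Particular solution: y = 5e^(x²/2)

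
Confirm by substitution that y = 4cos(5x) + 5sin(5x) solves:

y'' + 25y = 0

Verification:
y'' = -100cos(5x) - 125sin(5x)
y'' + 25y = 0 ✓

Yes, it is a solution.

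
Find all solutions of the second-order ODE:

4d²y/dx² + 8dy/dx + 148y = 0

Characteristic equation: 4r² + 8r + 148 = 0
Divide by 4: r² + 2r + 37 = 0
Roots: r = -1 ± 6i (complex conjugates)
General solution: y = e^(-x)(C₁cos(6x) + C₂sin(6x))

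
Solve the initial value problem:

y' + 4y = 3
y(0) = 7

General solution: y = 3/4 + Ce^(-4x)
Applying y(0) = 7: C = 7 - 3/4 = 25/4
Particular solution: y = 3/4 + (25/4)e^(-4x)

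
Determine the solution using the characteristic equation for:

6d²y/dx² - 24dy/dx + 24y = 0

Characteristic equation: 6r² - 24r + 24 = 0
Divide by 6: r² - 4r + 4 = 0
Factored: (r - 2)² = 0
Repeated root: r = 2
General solution: y = (C₁ + C₂x)e^(2x)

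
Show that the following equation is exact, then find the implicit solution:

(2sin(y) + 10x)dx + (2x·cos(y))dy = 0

Verify exactness: ∂M/∂y = ∂N/∂x ✓
Find F(x,y) such that ∂F/∂x = M, ∂F/∂y = N
Solution: 2x·sin(y) + 5x² = C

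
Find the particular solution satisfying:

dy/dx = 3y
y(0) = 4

General solution: y = Ce^(3x)
Applying IC y(0) = 4:
Particular solution: y = 4e^(3x)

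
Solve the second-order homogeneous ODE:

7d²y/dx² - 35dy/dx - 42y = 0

Characteristic equation: 7r² - 35r - 42 = 0
Divide by 7: r² - 5r - 6 = 0
Roots: r = 6, -1 (distinct real)
General solution: y = C₁e^(6x) + C₂e^(-x)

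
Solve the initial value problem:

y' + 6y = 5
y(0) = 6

General solution: y = 5/6 + Ce^(-6x)
Applying y(0) = 6: C = 6 - 5/6 = 31/6
Particular solution: y = 5/6 + (31/6)e^(-6x)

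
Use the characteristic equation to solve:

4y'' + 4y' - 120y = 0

Characteristic equation: 4r² + 4r - 120 = 0
Divide by 4: r² + r - 30 = 0
Roots: r = 5, -6 (distinct real)
General solution: y = C₁e^(5x) + C₂e^(-6x)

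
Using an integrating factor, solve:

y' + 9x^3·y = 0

Using integrating factor method:

General solution: y = Ce^(-9x^4/4)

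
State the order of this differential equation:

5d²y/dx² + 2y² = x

The order is 2 (highest derivative is of order 2).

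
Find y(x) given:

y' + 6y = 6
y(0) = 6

General solution: y = 1 + Ce^(-6x)
Applying y(0) = 6: C = 6 - 1 = 5
Particular solution: y = 1 + 5e^(-6x)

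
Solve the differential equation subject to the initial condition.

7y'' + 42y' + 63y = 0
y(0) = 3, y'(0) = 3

General solution: y = (C₁ + C₂x)e^(-3x)
Repeated root r = -3
Applying ICs: C₁ = 3, C₂ = 12
Particular solution: y = (3 + 12x)e^(-3x)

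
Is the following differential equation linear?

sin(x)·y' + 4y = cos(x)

Yes. Linear (y and its derivatives appear to the first power only, no products of y terms)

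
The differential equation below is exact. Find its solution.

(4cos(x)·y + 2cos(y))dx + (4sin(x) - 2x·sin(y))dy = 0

Verify exactness: ∂M/∂y = ∂N/∂x ✓
Find F(x,y) such that ∂F/∂x = M, ∂F/∂y = N
Solution: 4sin(x)·y + 2x·cos(y) = C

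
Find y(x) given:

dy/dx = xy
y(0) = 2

General solution: y = Ce^(x²/2)
Applying IC y(0) = 2:
Particular solution: y = 2e^(x²/2)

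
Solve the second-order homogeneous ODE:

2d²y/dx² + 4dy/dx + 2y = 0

Characteristic equation: 2r² + 4r + 2 = 0
Divide by 2: r² + 2r + 1 = 0
Factored: (r + 1)² = 0
Repeated root: r = -1
General solution: y = (C₁ + C₂x)e^(-x)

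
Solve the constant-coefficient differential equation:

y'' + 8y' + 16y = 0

Characteristic equation: r² + 8r + 16 = 0
Factored: (r + 4)² = 0
Repeated root: r = -4
General solution: y = (C₁ + C₂x)e^(-4x)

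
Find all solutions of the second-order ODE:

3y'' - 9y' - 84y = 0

Characteristic equation: 3r² - 9r - 84 = 0
Divide by 3: r² - 3r - 28 = 0
Roots: r = 7, -4 (distinct real)
General solution: y = C₁e^(7x) + C₂e^(-4x)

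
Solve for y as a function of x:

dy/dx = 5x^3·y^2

Separating variables and integrating:
-1/y = 5x^4/4 + C

General solution: y^-1 = (-5/4)x^4 + C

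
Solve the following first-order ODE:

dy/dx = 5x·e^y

Separating variables and integrating:
-e^(-y) = 5x²/2 + C

General solution: y = -ln(C - 5x²/2)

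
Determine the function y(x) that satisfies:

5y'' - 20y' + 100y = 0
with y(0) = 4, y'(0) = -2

General solution: y = e^(2x)(C₁cos(4x) + C₂sin(4x))
Complex roots r = 2 ± 4i
Applying ICs: C₁ = 4, C₂ = -5/2
Particular solution: y = e^(2x)(4cos(4x) - (5/2)sin(4x))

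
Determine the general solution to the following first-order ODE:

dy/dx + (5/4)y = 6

Using integrating factor method:

General solution: y = 24/5 + Ce^(-5x/4)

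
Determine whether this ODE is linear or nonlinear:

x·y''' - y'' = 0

Linear (y and its derivatives appear to the first power only, no products of y terms)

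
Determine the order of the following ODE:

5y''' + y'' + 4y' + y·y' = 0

The order is 3 (highest derivative is of order 3).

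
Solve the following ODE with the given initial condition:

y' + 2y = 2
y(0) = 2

General solution: y = 1 + Ce^(-2x)
Applying y(0) = 2: C = 2 - 1 = 1
Particular solution: y = 1 + e^(-2x)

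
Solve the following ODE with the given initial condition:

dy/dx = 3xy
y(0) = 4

General solution: y = Ce^(3x²/2)
Applying IC y(0) = 4:
Particular solution: y = 4e^(3x²/2)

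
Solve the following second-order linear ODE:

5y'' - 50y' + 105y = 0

Characteristic equation: 5r² - 50r + 105 = 0
Divide by 5: r² - 10r + 21 = 0
Roots: r = 3, 7 (distinct real)
General solution: y = C₁e^(3x) + C₂e^(7x)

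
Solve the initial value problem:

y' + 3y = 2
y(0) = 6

General solution: y = 2/3 + Ce^(-3x)
Applying y(0) = 6: C = 6 - 2/3 = 16/3
Particular solution: y = 2/3 + (16/3)e^(-3x)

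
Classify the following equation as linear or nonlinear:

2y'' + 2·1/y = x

Nonlinear (1/y term)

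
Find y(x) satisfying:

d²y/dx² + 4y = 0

Characteristic equation: r² + 4 = 0
Roots: r = ±2i (complex conjugates)
General solution: y = C₁cos(2x) + C₂sin(2x)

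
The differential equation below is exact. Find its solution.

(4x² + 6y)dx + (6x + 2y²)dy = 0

Verify exactness: ∂M/∂y = ∂N/∂x ✓
Find F(x,y) such that ∂F/∂x = M, ∂F/∂y = N
Solution: 4x³/3 + 6xy + 2y³/3 = C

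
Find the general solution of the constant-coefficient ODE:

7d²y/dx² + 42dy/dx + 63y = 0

Characteristic equation: 7r² + 42r + 63 = 0
Divide by 7: r² + 6r + 9 = 0
Factored: (r + 3)² = 0
Repeated root: r = -3
General solution: y = (C₁ + C₂x)e^(-3x)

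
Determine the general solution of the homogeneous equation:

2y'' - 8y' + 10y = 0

Characteristic equation: 2r² - 8r + 10 = 0
Divide by 2: r² - 4r + 5 = 0
Roots: r = 2 ± i (complex conjugates)
General solution: y = e^(2x)(C₁cos(x) + C₂sin(x))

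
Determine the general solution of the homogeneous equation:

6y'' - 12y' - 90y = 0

Characteristic equation: 6r² - 12r - 90 = 0
Divide by 6: r² - 2r - 15 = 0
Roots: r = 5, -3 (distinct real)
General solution: y = C₁e^(5x) + C₂e^(-3x)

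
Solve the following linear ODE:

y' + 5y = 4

Using integrating factor method:

General solution: y = 4/5 + Ce^(-5x)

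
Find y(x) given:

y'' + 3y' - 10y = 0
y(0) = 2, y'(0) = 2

General solution: y = C₁e^(2x) + C₂e^(-5x)
Applying ICs: C₁ = 12/7, C₂ = 2/7
Particular solution: y = (12/7)e^(2x) + (2/7)e^(-5x)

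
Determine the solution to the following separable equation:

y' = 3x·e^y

Separating variables and integrating:
-e^(-y) = 3x²/2 + C

General solution: y = -ln(C - 3x²/2)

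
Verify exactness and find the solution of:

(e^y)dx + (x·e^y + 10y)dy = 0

Verify exactness: ∂M/∂y = ∂N/∂x ✓
Find F(x,y) such that ∂F/∂x = M, ∂F/∂y = N
Solution: x·e^y + 5y² = C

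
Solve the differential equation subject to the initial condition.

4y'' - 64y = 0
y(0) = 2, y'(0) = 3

General solution: y = C₁e^(4x) + C₂e^(-4x)
Applying ICs: C₁ = 11/8, C₂ = 5/8
Particular solution: y = (11/8)e^(4x) + (5/8)e^(-4x)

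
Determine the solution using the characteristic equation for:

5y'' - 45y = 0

Characteristic equation: 5r² - 45 = 0
Divide by 5: r² - 9 = 0
Roots: r = 3, -3 (distinct real)
General solution: y = C₁e^(3x) + C₂e^(-3x)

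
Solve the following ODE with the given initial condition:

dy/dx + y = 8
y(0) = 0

General solution: y = 8 + Ce^(-x)
Applying y(0) = 0: C = 0 - 8 = -8
Particular solution: y = 8 - 8e^(-x)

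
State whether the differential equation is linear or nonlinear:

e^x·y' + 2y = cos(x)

Linear (y and its derivatives appear to the first power only, no products of y terms)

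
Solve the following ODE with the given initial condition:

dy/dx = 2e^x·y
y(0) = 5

General solution: y = Ce^(2e^x)
Applying IC y(0) = 5:
Particular solution: y = 5e^(2(e^x - 1))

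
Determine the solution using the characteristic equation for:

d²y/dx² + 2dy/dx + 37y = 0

Characteristic equation: r² + 2r + 37 = 0
Roots: r = -1 ± 6i (complex conjugates)
General solution: y = e^(-x)(C₁cos(6x) + C₂sin(6x))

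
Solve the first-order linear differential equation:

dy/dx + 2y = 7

Using integrating factor method:

General solution: y = 7/2 + Ce^(-2x)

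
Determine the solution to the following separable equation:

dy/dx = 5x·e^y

Separating variables and integrating:
-e^(-y) = 5x²/2 + C

General solution: y = -ln(C - 5x²/2)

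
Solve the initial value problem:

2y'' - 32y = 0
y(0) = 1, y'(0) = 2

General solution: y = C₁e^(4x) + C₂e^(-4x)
Applying ICs: C₁ = 3/4, C₂ = 1/4
Particular solution: y = (3/4)e^(4x) + (1/4)e^(-4x)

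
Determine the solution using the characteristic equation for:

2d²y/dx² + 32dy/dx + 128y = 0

Characteristic equation: 2r² + 32r + 128 = 0
Divide by 2: r² + 16r + 64 = 0
Factored: (r + 8)² = 0
Repeated root: r = -8
General solution: y = (C₁ + C₂x)e^(-8x)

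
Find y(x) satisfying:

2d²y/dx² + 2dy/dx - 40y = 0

Characteristic equation: 2r² + 2r - 40 = 0
Divide by 2: r² + r - 20 = 0
Roots: r = 4, -5 (distinct real)
General solution: y = C₁e^(4x) + C₂e^(-5x)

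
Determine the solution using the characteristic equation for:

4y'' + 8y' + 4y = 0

Characteristic equation: 4r² + 8r + 4 = 0
Divide by 4: r² + 2r + 1 = 0
Factored: (r + 1)² = 0
Repeated root: r = -1
General solution: y = (C₁ + C₂x)e^(-x)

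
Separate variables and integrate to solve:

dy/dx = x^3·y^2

Separating variables and integrating:
-1/y = x^4/4 + C

General solution: y^-1 = (-1/4)x^4 + C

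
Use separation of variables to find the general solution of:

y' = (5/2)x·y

Separating variables and integrating:
ln|y| = 5x^2/4 + C

General solution: y = Ce^(5x^2/4)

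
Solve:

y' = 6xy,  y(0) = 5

General solution: y = Ce^(3x²)
Applying IC y(0) = 5:
Particular solution: y = 5e^(3x²)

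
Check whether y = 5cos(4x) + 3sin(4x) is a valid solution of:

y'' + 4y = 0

Verification:
y'' = -80cos(4x) - 48sin(4x)
y'' + 4y ≠ 0 (frequency mismatch: got 16 instead of 4)

No, it is not a solution.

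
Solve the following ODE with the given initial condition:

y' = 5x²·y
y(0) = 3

General solution: y = Ce^(5x³/3)
Applying IC y(0) = 3:
Particular solution: y = 3e^(5x³/3)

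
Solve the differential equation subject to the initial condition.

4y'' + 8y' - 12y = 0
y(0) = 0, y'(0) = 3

General solution: y = C₁e^x + C₂e^(-3x)
Applying ICs: C₁ = 3/4, C₂ = -3/4
Particular solution: y = (3/4)e^x - (3/4)e^(-3x)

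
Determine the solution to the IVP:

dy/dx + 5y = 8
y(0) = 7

General solution: y = 8/5 + Ce^(-5x)
Applying y(0) = 7: C = 7 - 8/5 = 27/5
Particular solution: y = 8/5 + (27/5)e^(-5x)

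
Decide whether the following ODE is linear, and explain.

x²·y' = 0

Linear (y and its derivatives appear to the first power only, no products of y terms)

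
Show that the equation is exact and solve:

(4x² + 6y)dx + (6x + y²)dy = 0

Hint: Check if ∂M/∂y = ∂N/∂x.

Verify exactness: ∂M/∂y = ∂N/∂x ✓
Find F(x,y) such that ∂F/∂x = M, ∂F/∂y = N
Solution: 4x³/3 + 6xy + y³/3 = C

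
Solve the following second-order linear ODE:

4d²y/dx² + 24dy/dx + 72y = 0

Characteristic equation: 4r² + 24r + 72 = 0
Divide by 4: r² + 6r + 18 = 0
Roots: r = -3 ± 3i (complex conjugates)
General solution: y = e^(-3x)(C₁cos(3x) + C₂sin(3x))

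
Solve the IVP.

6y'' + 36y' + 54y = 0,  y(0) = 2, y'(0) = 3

General solution: y = (C₁ + C₂x)e^(-3x)
Repeated root r = -3
Applying ICs: C₁ = 2, C₂ = 9
Particular solution: y = (2 + 9x)e^(-3x)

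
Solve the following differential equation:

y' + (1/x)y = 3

Using integrating factor method:

General solution: y = (3/2)x + C/x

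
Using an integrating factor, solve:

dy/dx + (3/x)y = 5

Using integrating factor method:

General solution: y = (5/4)x + Cx^(-3)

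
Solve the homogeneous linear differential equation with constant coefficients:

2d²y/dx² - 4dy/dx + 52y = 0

Characteristic equation: 2r² - 4r + 52 = 0
Divide by 2: r² - 2r + 26 = 0
Roots: r = 1 ± 5i (complex conjugates)
General solution: y = e^x(C₁cos(5x) + C₂sin(5x))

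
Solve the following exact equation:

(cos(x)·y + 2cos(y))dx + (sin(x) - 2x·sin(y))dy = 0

Verify exactness: ∂M/∂y = ∂N/∂x ✓
Find F(x,y) such that ∂F/∂x = M, ∂F/∂y = N
Solution: sin(x)·y + 2x·cos(y) = C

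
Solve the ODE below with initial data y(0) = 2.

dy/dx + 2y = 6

General solution: y = 3 + Ce^(-2x)
Applying y(0) = 2: C = 2 - 3 = -1
Particular solution: y = 3 - e^(-2x)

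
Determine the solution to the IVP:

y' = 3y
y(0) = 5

General solution: y = Ce^(3x)
Applying IC y(0) = 5:
Particular solution: y = 5e^(3x)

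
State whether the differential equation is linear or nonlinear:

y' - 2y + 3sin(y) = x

Nonlinear (sin(y) is nonlinear in y)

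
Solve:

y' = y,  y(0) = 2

General solution: y = Ce^x
Applying IC y(0) = 2:
Particular solution: y = 2e^x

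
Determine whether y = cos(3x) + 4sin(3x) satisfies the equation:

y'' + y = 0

Verification:
y'' = -9cos(3x) - 36sin(3x)
y'' + y ≠ 0 (frequency mismatch: got 9 instead of 1)

No, it is not a solution.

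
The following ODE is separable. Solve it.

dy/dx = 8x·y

Separating variables and integrating:
ln|y| = 4x^2 + C

General solution: y = Ce^(4x^2)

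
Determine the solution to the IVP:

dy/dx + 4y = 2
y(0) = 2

General solution: y = 1/2 + Ce^(-4x)
Applying y(0) = 2: C = 2 - 1/2 = 3/2
Particular solution: y = 1/2 + (3/2)e^(-4x)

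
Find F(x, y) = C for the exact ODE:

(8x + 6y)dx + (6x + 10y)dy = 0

Verify exactness: ∂M/∂y = ∂N/∂x ✓
Find F(x,y) such that ∂F/∂x = M, ∂F/∂y = N
Solution: 4x² + 6xy + 5y² = C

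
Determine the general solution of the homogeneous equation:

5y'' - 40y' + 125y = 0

Characteristic equation: 5r² - 40r + 125 = 0
Divide by 5: r² - 8r + 25 = 0
Roots: r = 4 ± 3i (complex conjugates)
General solution: y = e^(4x)(C₁cos(3x) + C₂sin(3x))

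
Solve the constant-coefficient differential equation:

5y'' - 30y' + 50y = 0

Characteristic equation: 5r² - 30r + 50 = 0
Divide by 5: r² - 6r + 10 = 0
Roots: r = 3 ± i (complex conjugates)
General solution: y = e^(3x)(C₁cos(x) + C₂sin(x))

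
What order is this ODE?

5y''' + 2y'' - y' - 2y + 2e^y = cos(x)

The order is 3 (highest derivative is of order 3).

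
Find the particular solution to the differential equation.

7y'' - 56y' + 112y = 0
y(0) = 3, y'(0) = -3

General solution: y = (C₁ + C₂x)e^(4x)
Repeated root r = 4
Applying ICs: C₁ = 3, C₂ = -15
Particular solution: y = (3 - 15x)e^(4x)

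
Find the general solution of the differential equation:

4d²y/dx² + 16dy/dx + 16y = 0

Characteristic equation: 4r² + 16r + 16 = 0
Divide by 4: r² + 4r + 4 = 0
Factored: (r + 2)² = 0
Repeated root: r = -2
General solution: y = (C₁ + C₂x)e^(-2x)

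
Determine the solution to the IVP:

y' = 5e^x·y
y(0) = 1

General solution: y = Ce^(5e^x)
Applying IC y(0) = 1:
Particular solution: y = e^(5(e^x - 1))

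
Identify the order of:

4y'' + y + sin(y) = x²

The order is 2 (highest derivative is of order 2).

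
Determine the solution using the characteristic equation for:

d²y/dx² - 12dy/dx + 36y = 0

Characteristic equation: r² - 12r + 36 = 0
Factored: (r - 6)² = 0
Repeated root: r = 6
General solution: y = (C₁ + C₂x)e^(6x)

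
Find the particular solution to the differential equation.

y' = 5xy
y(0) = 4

General solution: y = Ce^(5x²/2)
Applying IC y(0) = 4:
Particular solution: y = 4e^(5x²/2)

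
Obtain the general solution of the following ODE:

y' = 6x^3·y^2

Separating variables and integrating:
-1/y = 3x^4/2 + C

General solution: y^-1 = (-3/2)x^4 + C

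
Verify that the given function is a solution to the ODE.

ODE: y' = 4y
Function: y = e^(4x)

Verification:
y = e^(4x)
y' = 4e^(4x)
4y = 4e^(4x)
y' = 4y ✓

Yes, it is a solution.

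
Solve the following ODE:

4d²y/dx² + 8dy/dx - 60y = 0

Characteristic equation: 4r² + 8r - 60 = 0
Divide by 4: r² + 2r - 15 = 0
Roots: r = 3, -5 (distinct real)
General solution: y = C₁e^(3x) + C₂e^(-5x)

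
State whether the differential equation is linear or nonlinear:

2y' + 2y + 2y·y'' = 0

Nonlinear (y·y'' term)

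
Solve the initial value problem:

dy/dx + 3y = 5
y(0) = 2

General solution: y = 5/3 + Ce^(-3x)
Applying y(0) = 2: C = 2 - 5/3 = 1/3
Particular solution: y = 5/3 + (1/3)e^(-3x)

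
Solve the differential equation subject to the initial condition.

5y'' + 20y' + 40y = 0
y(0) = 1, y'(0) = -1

General solution: y = e^(-2x)(C₁cos(2x) + C₂sin(2x))
Complex roots r = -2 ± 2i
Applying ICs: C₁ = 1, C₂ = 1/2
Particular solution: y = e^(-2x)(cos(2x) + (1/2)sin(2x))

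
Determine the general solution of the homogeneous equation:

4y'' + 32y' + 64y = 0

Characteristic equation: 4r² + 32r + 64 = 0
Divide by 4: r² + 8r + 16 = 0
Factored: (r + 4)² = 0
Repeated root: r = -4
General solution: y = (C₁ + C₂x)e^(-4x)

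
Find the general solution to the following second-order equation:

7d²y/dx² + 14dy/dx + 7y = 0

Characteristic equation: 7r² + 14r + 7 = 0
Divide by 7: r² + 2r + 1 = 0
Factored: (r + 1)² = 0
Repeated root: r = -1
General solution: y = (C₁ + C₂x)e^(-x)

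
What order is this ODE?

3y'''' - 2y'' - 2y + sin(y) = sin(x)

The order is 4 (highest derivative is of order 4).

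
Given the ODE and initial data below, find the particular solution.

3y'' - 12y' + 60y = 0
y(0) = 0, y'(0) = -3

General solution: y = e^(2x)(C₁cos(4x) + C₂sin(4x))
Complex roots r = 2 ± 4i
Applying ICs: C₁ = 0, C₂ = -3/4
Particular solution: y = e^(2x)(-(3/4)sin(4x))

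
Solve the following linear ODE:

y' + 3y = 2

Using integrating factor method:

General solution: y = 2/3 + Ce^(-3x)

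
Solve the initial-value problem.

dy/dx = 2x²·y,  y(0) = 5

General solution: y = Ce^(2x³/3)
Applying IC y(0) = 5:
Particular solution: y = 5e^(2x³/3)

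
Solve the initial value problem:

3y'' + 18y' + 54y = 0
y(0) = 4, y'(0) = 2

General solution: y = e^(-3x)(C₁cos(3x) + C₂sin(3x))
Complex roots r = -3 ± 3i
Applying ICs: C₁ = 4, C₂ = 14/3
Particular solution: y = e^(-3x)(4cos(3x) + (14/3)sin(3x))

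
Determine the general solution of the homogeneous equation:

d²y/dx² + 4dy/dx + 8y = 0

Characteristic equation: r² + 4r + 8 = 0
Roots: r = -2 ± 2i (complex conjugates)
General solution: y = e^(-2x)(C₁cos(2x) + C₂sin(2x))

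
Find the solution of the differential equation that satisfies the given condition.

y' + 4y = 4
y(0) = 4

General solution: y = 1 + Ce^(-4x)
Applying y(0) = 4: C = 4 - 1 = 3
Particular solution: y = 1 + 3e^(-4x)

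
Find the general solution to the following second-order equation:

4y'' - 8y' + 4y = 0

Characteristic equation: 4r² - 8r + 4 = 0
Divide by 4: r² - 2r + 1 = 0
Factored: (r - 1)² = 0
Repeated root: r = 1
General solution: y = (C₁ + C₂x)e^x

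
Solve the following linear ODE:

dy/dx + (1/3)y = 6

Using integrating factor method:

General solution: y = 18 + Ce^(-x/3)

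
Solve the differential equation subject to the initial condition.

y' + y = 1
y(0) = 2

General solution: y = 1 + Ce^(-x)
Applying y(0) = 2: C = 2 - 1 = 1
Particular solution: y = 1 + e^(-x)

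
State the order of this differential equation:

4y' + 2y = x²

The order is 1 (highest derivative is of order 1).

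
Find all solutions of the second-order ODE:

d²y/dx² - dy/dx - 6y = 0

Characteristic equation: r² - r - 6 = 0
Roots: r = 3, -2 (distinct real)
General solution: y = C₁e^(3x) + C₂e^(-2x)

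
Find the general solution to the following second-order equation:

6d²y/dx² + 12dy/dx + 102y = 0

Characteristic equation: 6r² + 12r + 102 = 0
Divide by 6: r² + 2r + 17 = 0
Roots: r = -1 ± 4i (complex conjugates)
General solution: y = e^(-x)(C₁cos(4x) + C₂sin(4x))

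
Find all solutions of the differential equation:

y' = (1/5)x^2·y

Separating variables and integrating:
ln|y| = x^3/15 + C

General solution: y = Ce^(x^3/15)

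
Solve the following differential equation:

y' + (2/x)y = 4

Using integrating factor method:

General solution: y = (4/3)x + Cx^(-2)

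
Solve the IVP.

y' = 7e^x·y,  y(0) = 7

General solution: y = Ce^(7e^x)
Applying IC y(0) = 7:
Particular solution: y = 7e^(7(e^x - 1))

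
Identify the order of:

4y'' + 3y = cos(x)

The order is 2 (highest derivative is of order 2).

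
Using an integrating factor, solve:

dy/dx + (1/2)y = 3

Using integrating factor method:

General solution: y = 6 + Ce^(-x/2)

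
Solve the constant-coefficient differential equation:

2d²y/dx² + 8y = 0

Characteristic equation: 2r² + 8 = 0
Divide by 2: r² + 4 = 0
Roots: r = ±2i (complex conjugates)
General solution: y = C₁cos(2x) + C₂sin(2x)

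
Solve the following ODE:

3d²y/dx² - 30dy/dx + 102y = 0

Characteristic equation: 3r² - 30r + 102 = 0
Divide by 3: r² - 10r + 34 = 0
Roots: r = 5 ± 3i (complex conjugates)
General solution: y = e^(5x)(C₁cos(3x) + C₂sin(3x))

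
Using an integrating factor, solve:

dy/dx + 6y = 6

Using integrating factor method:

General solution: y = 1 + Ce^(-6x)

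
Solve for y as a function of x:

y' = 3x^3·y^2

Separating variables and integrating:
-1/y = 3x^4/4 + C

General solution: y^-1 = (-3/4)x^4 + C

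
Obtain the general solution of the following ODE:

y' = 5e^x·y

Separating variables and integrating:
ln|y| = 5e^x + C

General solution: y = Ce^(5e^x)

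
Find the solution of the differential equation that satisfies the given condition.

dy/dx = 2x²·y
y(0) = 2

General solution: y = Ce^(2x³/3)
Applying IC y(0) = 2:
Particular solution: y = 2e^(2x³/3)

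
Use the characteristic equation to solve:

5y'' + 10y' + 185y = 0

Characteristic equation: 5r² + 10r + 185 = 0
Divide by 5: r² + 2r + 37 = 0
Roots: r = -1 ± 6i (complex conjugates)
General solution: y = e^(-x)(C₁cos(6x) + C₂sin(6x))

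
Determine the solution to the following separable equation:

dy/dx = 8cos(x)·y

Separating variables and integrating:
ln|y| = 8sin(x) + C

General solution: y = Ce^(8sin(x))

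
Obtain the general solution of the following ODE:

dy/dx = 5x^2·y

Separating variables and integrating:
ln|y| = 5x^3/3 + C

General solution: y = Ce^(5x^3/3)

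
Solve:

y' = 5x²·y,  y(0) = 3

General solution: y = Ce^(5x³/3)
Applying IC y(0) = 3:
Particular solution: y = 3e^(5x³/3)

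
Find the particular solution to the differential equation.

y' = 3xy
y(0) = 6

General solution: y = Ce^(3x²/2)
Applying IC y(0) = 6:
Particular solution: y = 6e^(3x²/2)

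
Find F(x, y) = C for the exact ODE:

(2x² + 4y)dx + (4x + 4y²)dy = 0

Verify exactness: ∂M/∂y = ∂N/∂x ✓
Find F(x,y) such that ∂F/∂x = M, ∂F/∂y = N
Solution: 2x³/3 + 4xy + 4y³/3 = C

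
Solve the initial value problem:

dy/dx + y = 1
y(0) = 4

General solution: y = 1 + Ce^(-x)
Applying y(0) = 4: C = 4 - 1 = 3
Particular solution: y = 1 + 3e^(-x)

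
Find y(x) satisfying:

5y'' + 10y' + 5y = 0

Characteristic equation: 5r² + 10r + 5 = 0
Divide by 5: r² + 2r + 1 = 0
Factored: (r + 1)² = 0
Repeated root: r = -1
General solution: y = (C₁ + C₂x)e^(-x)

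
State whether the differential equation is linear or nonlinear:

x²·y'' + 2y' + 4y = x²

Linear (y and its derivatives appear to the first power only, no products of y terms)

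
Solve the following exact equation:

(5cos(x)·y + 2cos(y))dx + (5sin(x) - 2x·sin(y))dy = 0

Verify exactness: ∂M/∂y = ∂N/∂x ✓
Find F(x,y) such that ∂F/∂x = M, ∂F/∂y = N
Solution: 5sin(x)·y + 2x·cos(y) = C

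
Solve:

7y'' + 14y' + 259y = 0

Characteristic equation: 7r² + 14r + 259 = 0
Divide by 7: r² + 2r + 37 = 0
Roots: r = -1 ± 6i (complex conjugates)
General solution: y = e^(-x)(C₁cos(6x) + C₂sin(6x))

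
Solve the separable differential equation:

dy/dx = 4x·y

Separating variables and integrating:
ln|y| = 2x^2 + C

General solution: y = Ce^(2x^2)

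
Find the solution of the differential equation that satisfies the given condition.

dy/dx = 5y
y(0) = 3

General solution: y = Ce^(5x)
Applying IC y(0) = 3:
Particular solution: y = 3e^(5x)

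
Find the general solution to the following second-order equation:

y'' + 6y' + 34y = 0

Characteristic equation: r² + 6r + 34 = 0
Roots: r = -3 ± 5i (complex conjugates)
General solution: y = e^(-3x)(C₁cos(5x) + C₂sin(5x))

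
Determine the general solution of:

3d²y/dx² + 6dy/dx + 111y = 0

Characteristic equation: 3r² + 6r + 111 = 0
Divide by 3: r² + 2r + 37 = 0
Roots: r = -1 ± 6i (complex conjugates)
General solution: y = e^(-x)(C₁cos(6x) + C₂sin(6x))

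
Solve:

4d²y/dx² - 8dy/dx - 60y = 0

Characteristic equation: 4r² - 8r - 60 = 0
Divide by 4: r² - 2r - 15 = 0
Roots: r = 5, -3 (distinct real)
General solution: y = C₁e^(5x) + C₂e^(-3x)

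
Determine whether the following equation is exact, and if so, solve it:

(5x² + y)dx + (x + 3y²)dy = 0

Verify exactness: ∂M/∂y = ∂N/∂x ✓
Find F(x,y) such that ∂F/∂x = M, ∂F/∂y = N
Solution: 5x³/3 + xy + y³ = C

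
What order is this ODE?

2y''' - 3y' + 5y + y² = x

The order is 3 (highest derivative is of order 3).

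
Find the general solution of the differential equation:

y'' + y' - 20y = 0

Characteristic equation: r² + r - 20 = 0
Roots: r = 4, -5 (distinct real)
General solution: y = C₁e^(4x) + C₂e^(-5x)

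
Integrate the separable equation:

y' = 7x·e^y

Separating variables and integrating:
-e^(-y) = 7x²/2 + C

General solution: y = -ln(C - 7x²/2)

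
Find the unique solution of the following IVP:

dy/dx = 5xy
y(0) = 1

General solution: y = Ce^(5x²/2)
Applying IC y(0) = 1:
Particular solution: y = e^(5x²/2)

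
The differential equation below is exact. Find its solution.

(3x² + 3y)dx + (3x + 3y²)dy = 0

Verify exactness: ∂M/∂y = ∂N/∂x ✓
Find F(x,y) such that ∂F/∂x = M, ∂F/∂y = N
Solution: x³ + 3xy + y³ = C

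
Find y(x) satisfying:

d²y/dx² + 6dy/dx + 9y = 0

Characteristic equation: r² + 6r + 9 = 0
Factored: (r + 3)² = 0
Repeated root: r = -3
General solution: y = (C₁ + C₂x)e^(-3x)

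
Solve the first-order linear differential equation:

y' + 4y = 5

Using integrating factor method:

General solution: y = 5/4 + Ce^(-4x)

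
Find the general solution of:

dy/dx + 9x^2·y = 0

Using integrating factor method:

General solution: y = Ce^(-3x^3)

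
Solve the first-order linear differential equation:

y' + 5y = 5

Using integrating factor method:

General solution: y = 1 + Ce^(-5x)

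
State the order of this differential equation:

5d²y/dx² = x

The order is 2 (highest derivative is of order 2).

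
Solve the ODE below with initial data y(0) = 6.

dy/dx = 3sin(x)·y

General solution: y = Ce^(-3cos(x))
Applying IC y(0) = 6:
Particular solution: y = 6e^(3(1-cos(x)))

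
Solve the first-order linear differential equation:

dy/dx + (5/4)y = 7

Using integrating factor method:

General solution: y = 28/5 + Ce^(-5x/4)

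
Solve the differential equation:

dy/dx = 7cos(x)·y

Separating variables and integrating:
ln|y| = 7sin(x) + C

General solution: y = Ce^(7sin(x))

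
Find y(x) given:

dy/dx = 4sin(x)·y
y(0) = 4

General solution: y = Ce^(-4cos(x))
Applying IC y(0) = 4:
Particular solution: y = 4e^(4(1-cos(x)))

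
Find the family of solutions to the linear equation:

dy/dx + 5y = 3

Using integrating factor method:

General solution: y = 3/5 + Ce^(-5x)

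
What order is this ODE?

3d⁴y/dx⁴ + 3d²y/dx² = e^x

The order is 4 (highest derivative is of order 4).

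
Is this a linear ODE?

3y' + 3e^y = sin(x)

No. Nonlinear (e^y is nonlinear in y)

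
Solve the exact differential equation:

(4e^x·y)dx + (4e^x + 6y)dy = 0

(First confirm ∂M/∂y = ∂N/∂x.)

Verify exactness: ∂M/∂y = ∂N/∂x ✓
Find F(x,y) such that ∂F/∂x = M, ∂F/∂y = N
Solution: 4e^x·y + 3y² = C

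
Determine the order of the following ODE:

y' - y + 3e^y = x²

The order is 1 (highest derivative is of order 1).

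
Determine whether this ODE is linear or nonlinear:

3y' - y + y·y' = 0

Nonlinear (product y·y')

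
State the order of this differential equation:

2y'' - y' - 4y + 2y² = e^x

The order is 2 (highest derivative is of order 2).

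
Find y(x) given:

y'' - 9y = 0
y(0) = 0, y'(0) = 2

General solution: y = C₁e^(3x) + C₂e^(-3x)
Applying ICs: C₁ = 1/3, C₂ = -1/3
Particular solution: y = (1/3)e^(3x) - (1/3)e^(-3x)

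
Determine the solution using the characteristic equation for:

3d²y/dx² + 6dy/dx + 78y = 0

Characteristic equation: 3r² + 6r + 78 = 0
Divide by 3: r² + 2r + 26 = 0
Roots: r = -1 ± 5i (complex conjugates)
General solution: y = e^(-x)(C₁cos(5x) + C₂sin(5x))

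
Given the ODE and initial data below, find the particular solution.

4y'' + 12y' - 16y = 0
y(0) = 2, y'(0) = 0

General solution: y = C₁e^x + C₂e^(-4x)
Applying ICs: C₁ = 8/5, C₂ = 2/5
Particular solution: y = (8/5)e^x + (2/5)e^(-4x)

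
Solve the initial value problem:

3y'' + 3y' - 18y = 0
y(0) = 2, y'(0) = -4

General solution: y = C₁e^(2x) + C₂e^(-3x)
Applying ICs: C₁ = 2/5, C₂ = 8/5
Particular solution: y = (2/5)e^(2x) + (8/5)e^(-3x)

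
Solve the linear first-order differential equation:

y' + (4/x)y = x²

Using integrating factor method:

General solution: y = (1/7)x^3 + Cx^(-4)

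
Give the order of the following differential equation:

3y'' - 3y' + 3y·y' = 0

The order is 2 (highest derivative is of order 2).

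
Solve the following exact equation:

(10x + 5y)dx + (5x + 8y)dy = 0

Verify exactness: ∂M/∂y = ∂N/∂x ✓
Find F(x,y) such that ∂F/∂x = M, ∂F/∂y = N
Solution: 5x² + 5xy + 4y² = C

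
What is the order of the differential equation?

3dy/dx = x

The order is 1 (highest derivative is of order 1).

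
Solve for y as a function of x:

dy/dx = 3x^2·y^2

Separating variables and integrating:
-1/y = x^3 + C

General solution: y^-1 = -x^3 + C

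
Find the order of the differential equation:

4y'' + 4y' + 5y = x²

The order is 2 (highest derivative is of order 2).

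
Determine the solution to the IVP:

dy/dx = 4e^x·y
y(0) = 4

General solution: y = Ce^(4e^x)
Applying IC y(0) = 4:
Particular solution: y = 4e^(4(e^x - 1))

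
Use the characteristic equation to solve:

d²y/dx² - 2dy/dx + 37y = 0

Characteristic equation: r² - 2r + 37 = 0
Roots: r = 1 ± 6i (complex conjugates)
General solution: y = e^x(C₁cos(6x) + C₂sin(6x))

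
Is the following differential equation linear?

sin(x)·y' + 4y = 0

Yes. Linear (y and its derivatives appear to the first power only, no products of y terms)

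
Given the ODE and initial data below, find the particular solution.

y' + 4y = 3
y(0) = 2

General solution: y = 3/4 + Ce^(-4x)
Applying y(0) = 2: C = 2 - 3/4 = 5/4
Particular solution: y = 3/4 + (5/4)e^(-4x)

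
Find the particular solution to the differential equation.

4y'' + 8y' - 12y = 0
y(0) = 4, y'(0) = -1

General solution: y = C₁e^x + C₂e^(-3x)
Applying ICs: C₁ = 11/4, C₂ = 5/4
Particular solution: y = (11/4)e^x + (5/4)e^(-3x)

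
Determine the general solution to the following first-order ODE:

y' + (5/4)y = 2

Using integrating factor method:

General solution: y = 8/5 + Ce^(-5x/4)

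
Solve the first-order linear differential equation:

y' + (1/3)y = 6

Using integrating factor method:

General solution: y = 18 + Ce^(-x/3)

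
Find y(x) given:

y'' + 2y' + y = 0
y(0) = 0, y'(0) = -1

General solution: y = (C₁ + C₂x)e^(-x)
Repeated root r = -1
Applying ICs: C₁ = 0, C₂ = -1
Particular solution: y = -xe^(-x)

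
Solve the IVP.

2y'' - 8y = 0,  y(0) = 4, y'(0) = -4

General solution: y = C₁e^(2x) + C₂e^(-2x)
Applying ICs: C₁ = 1, C₂ = 3
Particular solution: y = e^(2x) + 3e^(-2x)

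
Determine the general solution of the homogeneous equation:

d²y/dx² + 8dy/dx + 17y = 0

Characteristic equation: r² + 8r + 17 = 0
Roots: r = -4 ± i (complex conjugates)
General solution: y = e^(-4x)(C₁cos(x) + C₂sin(x))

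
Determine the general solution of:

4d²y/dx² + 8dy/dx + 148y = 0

Characteristic equation: 4r² + 8r + 148 = 0
Divide by 4: r² + 2r + 37 = 0
Roots: r = -1 ± 6i (complex conjugates)
General solution: y = e^(-x)(C₁cos(6x) + C₂sin(6x))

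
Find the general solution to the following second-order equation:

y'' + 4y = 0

Characteristic equation: r² + 4 = 0
Roots: r = ±2i (complex conjugates)
General solution: y = C₁cos(2x) + C₂sin(2x)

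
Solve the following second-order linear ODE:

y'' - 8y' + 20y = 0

Characteristic equation: r² - 8r + 20 = 0
Roots: r = 4 ± 2i (complex conjugates)
General solution: y = e^(4x)(C₁cos(2x) + C₂sin(2x))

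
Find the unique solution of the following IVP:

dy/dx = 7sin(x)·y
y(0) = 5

General solution: y = Ce^(-7cos(x))
Applying IC y(0) = 5:
Particular solution: y = 5e^(7(1-cos(x)))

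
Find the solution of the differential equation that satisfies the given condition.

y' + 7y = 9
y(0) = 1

General solution: y = 9/7 + Ce^(-7x)
Applying y(0) = 1: C = 1 - 9/7 = -2/7
Particular solution: y = 9/7 - (2/7)e^(-7x)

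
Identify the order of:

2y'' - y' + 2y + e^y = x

The order is 2 (highest derivative is of order 2).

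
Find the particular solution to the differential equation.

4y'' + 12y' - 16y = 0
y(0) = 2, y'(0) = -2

General solution: y = C₁e^x + C₂e^(-4x)
Applying ICs: C₁ = 6/5, C₂ = 4/5
Particular solution: y = (6/5)e^x + (4/5)e^(-4x)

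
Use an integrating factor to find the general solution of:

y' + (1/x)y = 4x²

Using integrating factor method:

General solution: y = x^3 + C/x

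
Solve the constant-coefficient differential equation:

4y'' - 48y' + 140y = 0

Characteristic equation: 4r² - 48r + 140 = 0
Divide by 4: r² - 12r + 35 = 0
Roots: r = 5, 7 (distinct real)
General solution: y = C₁e^(5x) + C₂e^(7x)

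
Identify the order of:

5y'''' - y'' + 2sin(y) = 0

The order is 4 (highest derivative is of order 4).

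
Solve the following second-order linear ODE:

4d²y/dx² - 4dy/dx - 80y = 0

Characteristic equation: 4r² - 4r - 80 = 0
Divide by 4: r² - r - 20 = 0
Roots: r = 5, -4 (distinct real)
General solution: y = C₁e^(5x) + C₂e^(-4x)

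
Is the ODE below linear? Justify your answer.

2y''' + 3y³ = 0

No. Nonlinear (y³ term)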